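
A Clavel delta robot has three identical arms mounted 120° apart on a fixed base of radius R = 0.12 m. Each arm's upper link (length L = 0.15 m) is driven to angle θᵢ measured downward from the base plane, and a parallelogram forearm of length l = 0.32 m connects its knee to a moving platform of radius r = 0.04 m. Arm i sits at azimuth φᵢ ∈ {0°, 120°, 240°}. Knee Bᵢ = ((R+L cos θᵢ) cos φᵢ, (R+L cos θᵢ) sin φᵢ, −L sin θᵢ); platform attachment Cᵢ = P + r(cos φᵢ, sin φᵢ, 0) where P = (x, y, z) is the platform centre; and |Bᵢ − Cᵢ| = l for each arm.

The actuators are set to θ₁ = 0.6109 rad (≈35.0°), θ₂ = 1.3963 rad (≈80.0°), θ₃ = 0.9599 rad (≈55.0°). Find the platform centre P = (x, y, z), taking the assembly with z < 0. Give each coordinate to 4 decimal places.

(0.0955, -0.0725, -0.3787)

φ1=0.0°: virtual centre (0.2029, 0.0000, -0.0860), radius l
S2 = (0.1060·cos120.0°, 0.1060·sin120.0°, -0.1477) = (-0.0530, 0.0918, -0.1477)
arm 3 at φ=240.0°: ρ3 = 0.1660;  S3 = (-0.0830, -0.1438, -0.1229)
subtract pairs → two planes through P
[-0.5118 0.1837 -0.1234]·P = -0.0155;  [-0.5718 -0.2876 -0.0737]·P = -0.0059
det = 0.2522;  x = 0.0220+-0.1943z,  y = -0.0232+0.1302z
sphere 1 gives Az²+Bz+C=0 with A=1.0547, B=0.2364, C=-0.0617;  B²−4AC=0.3163;  roots -0.3787, 0.1546;  negative root z = -0.3787
x = 0.0955, y = -0.0725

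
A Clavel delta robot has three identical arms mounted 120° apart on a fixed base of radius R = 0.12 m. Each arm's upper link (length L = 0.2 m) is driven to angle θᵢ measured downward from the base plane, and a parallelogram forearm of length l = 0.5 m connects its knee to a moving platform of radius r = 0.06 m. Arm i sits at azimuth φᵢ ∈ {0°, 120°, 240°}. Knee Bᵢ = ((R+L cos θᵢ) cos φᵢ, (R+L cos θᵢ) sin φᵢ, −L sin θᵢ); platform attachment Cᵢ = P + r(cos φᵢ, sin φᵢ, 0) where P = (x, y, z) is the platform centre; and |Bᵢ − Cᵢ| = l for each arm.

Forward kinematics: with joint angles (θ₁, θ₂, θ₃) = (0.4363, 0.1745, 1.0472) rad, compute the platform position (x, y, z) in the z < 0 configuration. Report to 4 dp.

(0.0598, 0.2151, -0.4978)

φ1=0.0°: virtual centre (0.2413, 0.0000, -0.0845), radius l
centre 2 = (0.2570·cos120.0°, 0.2570·sin120.0°, -0.0347) = (-0.1285, 0.2225, -0.0347)
arm 3 at φ=240.0°: ρ3 = 0.1600;  centre 3 = (-0.0800, -0.1386, -0.1732)
subtract pairs → two planes through P
plane₁₂: -0.7395x+0.4451y+0.0996z = 0.0019
det = 0.4909;  x = 0.0078+-0.1046z,  y = 0.0172+-0.3975z
sphere 1 gives Az²+Bz+C=0 with A=1.1690, B=0.2042, C=-0.1880;  B²−4AC=0.9210;  roots -0.4978, 0.3231;  negative root z = -0.4978
x = 0.0598, y = 0.2151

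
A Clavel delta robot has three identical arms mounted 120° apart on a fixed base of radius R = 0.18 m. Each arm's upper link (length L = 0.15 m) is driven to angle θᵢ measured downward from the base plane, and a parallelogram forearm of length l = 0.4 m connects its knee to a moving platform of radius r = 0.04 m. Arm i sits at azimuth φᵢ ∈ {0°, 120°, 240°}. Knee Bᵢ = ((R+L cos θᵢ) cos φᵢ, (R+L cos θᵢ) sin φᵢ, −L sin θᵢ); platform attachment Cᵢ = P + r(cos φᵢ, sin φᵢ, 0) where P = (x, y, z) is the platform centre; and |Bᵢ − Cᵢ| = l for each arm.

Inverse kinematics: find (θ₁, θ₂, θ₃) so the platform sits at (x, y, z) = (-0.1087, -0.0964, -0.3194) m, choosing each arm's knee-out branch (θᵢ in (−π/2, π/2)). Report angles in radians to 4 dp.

arm 1 (φ=0.0°): x'=-0.1087, y'=-0.0964
  A=0.2487, B=-0.3194, C=(l²−L²−A²−y'²−z²)/(2L)=-0.1189
  θ1 = atan2(B,A) + arccos(C/0.4048) = 0.9596
arm 2 (φ=120.0°): x'=-0.0291, y'=0.1423
  e−x'=0.1691;  (l²−L²−(e−x')²−y'²−z²)/2L = -0.0446
  θ2 = atan2(B,A) + arccos(C/0.3614) = 0.6107
φ3=240.0° → target in arm frame (0.1378, -0.0459)
  A=0.0022, B=-0.3194, C=(l²−L²−A²−y'²−z²)/(2L)=0.1112
  γ=atan2(-0.3194,0.0022)=-1.5640;  ψ=arccos(0.3482)=1.2151;  θ3=γ+ψ≈-0.3489

θ₁ = 0.9596, θ₂ = 0.6107, θ₃ = -0.3489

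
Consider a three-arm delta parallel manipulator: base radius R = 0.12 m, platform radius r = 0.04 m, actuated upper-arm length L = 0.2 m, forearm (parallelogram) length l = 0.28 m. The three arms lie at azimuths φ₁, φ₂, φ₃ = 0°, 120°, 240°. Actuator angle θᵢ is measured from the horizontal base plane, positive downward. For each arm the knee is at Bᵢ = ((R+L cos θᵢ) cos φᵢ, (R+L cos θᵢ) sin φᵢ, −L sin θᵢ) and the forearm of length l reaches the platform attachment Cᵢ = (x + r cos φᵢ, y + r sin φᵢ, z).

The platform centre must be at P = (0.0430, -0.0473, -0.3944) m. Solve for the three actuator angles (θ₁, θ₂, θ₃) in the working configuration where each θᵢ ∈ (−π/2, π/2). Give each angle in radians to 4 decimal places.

θ₁ = 0.9601, θ₂ = 1.3090, θ₃ = 1.0473

φ1=0.0° → target in arm frame (0.0430, -0.0473)
  e−x'=0.0370;  (l²−L²−(e−x')²−y'²−z²)/2L = -0.3019
  θ1 = atan2(B,A) + arccos(C/0.3961) = 0.9601
arm 2 (φ=120.0°): x'=-0.0625, y'=-0.0136
  A cos θ + B sin θ = C:  0.1425·cos θ + -0.3944·sin θ = -0.3441
  √(A²+B²)=0.4193;  θ2 = -1.2242+2.5331 ≈ 1.3090
rotate P by −φ3: (0.0195, 0.0609, -0.3944)
  A=0.0605, B=-0.3944, C=(l²−L²−A²−y'²−z²)/(2L)=-0.3113
  θ3 = atan2(B,A) + arccos(C/0.3990) = 1.0473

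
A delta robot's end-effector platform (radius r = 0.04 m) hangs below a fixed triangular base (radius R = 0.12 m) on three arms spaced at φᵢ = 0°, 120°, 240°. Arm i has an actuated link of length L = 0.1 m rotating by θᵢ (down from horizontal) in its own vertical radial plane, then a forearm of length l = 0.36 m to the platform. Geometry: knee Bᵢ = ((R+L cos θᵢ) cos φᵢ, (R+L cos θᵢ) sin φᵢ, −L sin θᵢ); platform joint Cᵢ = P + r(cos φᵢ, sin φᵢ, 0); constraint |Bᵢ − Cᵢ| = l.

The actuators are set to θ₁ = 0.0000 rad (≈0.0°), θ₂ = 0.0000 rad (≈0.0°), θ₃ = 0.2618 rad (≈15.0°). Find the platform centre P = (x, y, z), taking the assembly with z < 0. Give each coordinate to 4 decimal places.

(0.0160, 0.0277, -0.3193)

φ1=0.0°: virtual centre (0.1800, 0.0000, 0.0000), radius l
arm 2 at φ=120.0°: (R−r)+L cos θ2 = 0.1800;  S2 = (-0.0900, 0.1559, 0.0000)
φ3=240.0°: virtual centre (-0.0883, -0.1529, -0.0259), radius l
subtract pairs → two planes through P
[-0.5400 0.3118 0.0000]·P = 0.0000;  [-0.5366 -0.3059 -0.0518]·P = -0.0005
Cramer: x(z) = 0.0005-0.0485z;  y(z) = 0.0009-0.0841z
quadratic in z: (1.0094)z²+(0.0173)z+(-0.0974)=0, √Δ=0.6273 → z ∈ {-0.3193, 0.3022}; z = -0.3193 (taking z<0)
x = 0.0160, y = 0.0277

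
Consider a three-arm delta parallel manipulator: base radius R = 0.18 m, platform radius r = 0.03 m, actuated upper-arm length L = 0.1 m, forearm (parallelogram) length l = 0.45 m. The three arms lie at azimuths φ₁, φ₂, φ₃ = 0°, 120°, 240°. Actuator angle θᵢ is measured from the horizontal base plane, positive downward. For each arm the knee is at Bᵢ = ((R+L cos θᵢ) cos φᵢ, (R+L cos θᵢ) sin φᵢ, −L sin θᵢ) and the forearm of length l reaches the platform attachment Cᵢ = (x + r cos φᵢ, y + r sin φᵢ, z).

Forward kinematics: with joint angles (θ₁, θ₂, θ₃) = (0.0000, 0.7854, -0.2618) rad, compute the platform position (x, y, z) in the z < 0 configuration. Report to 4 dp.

(0.0331, -0.1016, -0.3809)

arm 1 at φ=0.0°: (R−r)+L cos θ1 = 0.2500;  S1 = (0.2500, 0.0000, 0.0000)
arm 2 at φ=120.0°: (R−r)+L cos θ2 = 0.2207;  S2 = (-0.1104, 0.1911, -0.0707)
arm 3 at φ=240.0°: (R−r)+L cos θ3 = 0.2466;  S3 = (-0.1233, -0.2136, 0.0259)
|S₂|²−|S₁|² = -0.0088;  |S₃|²−|S₁|² = -0.0010
[-0.7207 0.3823 -0.1414]·P = -0.0088;  [-0.7466 -0.4271 0.0518]·P = -0.0010
det = 0.5932;  x = 0.0070+-0.0685z,  y = -0.0098+0.2409z
quadratic in z: (1.0627)z²+(0.0285)z+(-0.1433)=0, √Δ=0.7811 → z ∈ {-0.3809, 0.3541}; z = -0.3809 (taking z<0)
x = 0.0331, y = -0.1016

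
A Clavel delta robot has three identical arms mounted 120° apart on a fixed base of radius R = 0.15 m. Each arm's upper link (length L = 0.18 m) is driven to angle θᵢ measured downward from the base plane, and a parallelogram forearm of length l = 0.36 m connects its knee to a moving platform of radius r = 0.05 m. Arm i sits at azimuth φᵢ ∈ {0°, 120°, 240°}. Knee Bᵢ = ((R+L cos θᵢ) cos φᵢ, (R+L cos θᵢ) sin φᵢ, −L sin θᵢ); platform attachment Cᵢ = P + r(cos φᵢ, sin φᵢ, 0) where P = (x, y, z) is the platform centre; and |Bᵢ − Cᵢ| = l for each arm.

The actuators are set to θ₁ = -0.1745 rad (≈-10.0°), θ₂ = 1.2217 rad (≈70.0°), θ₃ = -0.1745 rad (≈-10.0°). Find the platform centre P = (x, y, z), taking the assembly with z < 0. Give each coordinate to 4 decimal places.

S1 = (0.2773·cos0.0°, 0.2773·sin0.0°, 0.0313) = (0.2773, 0.0000, 0.0313)
arm 2 at φ=120.0°: ρ2 = 0.1616;  S2 = (-0.0808, 0.1399, -0.1691)
φ3=240.0°: virtual centre (-0.1386, -0.2401, 0.0313), radius l
eliminate P² terms by subtracting sphere 1 from 2 and 3
linear system: -0.7161x+0.2798y = -0.0231−-0.4008z; -0.8318x+-0.4802y = 0.0000−0.0000z
Cramer: x(z) = 0.0193-0.3338z;  y(z) = -0.0334+0.5781z
quadratic in z: (1.4456)z²+(0.0711)z+(-0.0609)=0, √Δ=0.5979 → z ∈ {-0.2314, 0.1822}; z = -0.2314 (taking z<0)
x = 0.0965, y = -0.1671

(0.0965, -0.1671, -0.2314)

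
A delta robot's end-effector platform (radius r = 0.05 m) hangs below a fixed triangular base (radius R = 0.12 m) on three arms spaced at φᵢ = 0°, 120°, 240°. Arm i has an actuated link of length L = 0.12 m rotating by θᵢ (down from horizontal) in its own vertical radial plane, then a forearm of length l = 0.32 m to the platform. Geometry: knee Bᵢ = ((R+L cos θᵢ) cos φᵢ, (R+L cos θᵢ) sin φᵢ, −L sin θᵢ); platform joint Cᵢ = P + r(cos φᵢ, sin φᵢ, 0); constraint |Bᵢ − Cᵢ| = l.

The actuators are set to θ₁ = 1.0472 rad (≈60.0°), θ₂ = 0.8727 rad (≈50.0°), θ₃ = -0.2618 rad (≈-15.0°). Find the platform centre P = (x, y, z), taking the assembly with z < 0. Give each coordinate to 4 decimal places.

(-0.1010, -0.1249, -0.2868)

arm 1 at φ=0.0°: (R−r)+L cos θ1 = 0.1300;  S1 = (0.1300, 0.0000, -0.1039)
S2 = (0.1471·cos120.0°, 0.1471·sin120.0°, -0.0919) = (-0.0736, 0.1274, -0.0919)
S3 = (0.1859·cos240.0°, 0.1859·sin240.0°, 0.0311) = (-0.0930, -0.1610, 0.0311)
|S₂|²−|S₁|² = 0.0024;  |S₃|²−|S₁|² = 0.0078
linear system: -0.4071x+0.2548y = 0.0024−0.0240z; -0.4459x+-0.3220y = 0.0078−0.2700z
Cramer: x(z) = -0.0113+0.3127z;  y(z) = -0.0087+0.4054z
sphere 1 gives Az²+Bz+C=0 with A=1.2621, B=0.1125, C=-0.0716;  B²−4AC=0.3739;  roots -0.2868, 0.1977;  negative root z = -0.2868
x = -0.1010, y = -0.1249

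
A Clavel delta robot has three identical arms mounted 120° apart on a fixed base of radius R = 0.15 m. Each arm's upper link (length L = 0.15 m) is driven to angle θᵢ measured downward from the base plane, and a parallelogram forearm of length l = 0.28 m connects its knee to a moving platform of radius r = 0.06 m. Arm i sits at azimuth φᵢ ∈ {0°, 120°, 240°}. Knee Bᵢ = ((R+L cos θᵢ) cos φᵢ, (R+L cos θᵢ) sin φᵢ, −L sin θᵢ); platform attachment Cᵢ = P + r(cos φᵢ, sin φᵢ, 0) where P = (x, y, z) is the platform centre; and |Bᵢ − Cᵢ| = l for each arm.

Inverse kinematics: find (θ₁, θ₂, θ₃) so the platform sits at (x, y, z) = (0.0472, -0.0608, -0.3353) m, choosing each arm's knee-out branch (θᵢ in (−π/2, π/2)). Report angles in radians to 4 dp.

θ₁ = 0.7855, θ₂ = 1.3093, θ₃ = 0.8729

rotate P by −φ1: (0.0472, -0.0608, -0.3353)
  A=0.0428, B=-0.3353, C=(l²−L²−A²−y'²−z²)/(2L)=-0.2068
  θ1 = atan2(B,A) + arccos(C/0.3380) = 0.7855
arm 2 (φ=120.0°): x'=-0.0763, y'=-0.0105
  e−x'=0.1663;  (l²−L²−(e−x')²−y'²−z²)/2L = -0.2809
  γ=atan2(-0.3353,0.1663)=-1.1105;  ψ=arccos(-0.7506)=2.4198;  θ2=γ+ψ≈1.3093
φ3=240.0° → target in arm frame (0.0291, 0.0713)
  e−x'=0.0609;  (l²−L²−(e−x')²−y'²−z²)/2L = -0.2177
  γ=atan2(-0.3353,0.0609)=-1.3910;  ψ=arccos(-0.6389)=2.2639;  θ3=γ+ψ≈0.8729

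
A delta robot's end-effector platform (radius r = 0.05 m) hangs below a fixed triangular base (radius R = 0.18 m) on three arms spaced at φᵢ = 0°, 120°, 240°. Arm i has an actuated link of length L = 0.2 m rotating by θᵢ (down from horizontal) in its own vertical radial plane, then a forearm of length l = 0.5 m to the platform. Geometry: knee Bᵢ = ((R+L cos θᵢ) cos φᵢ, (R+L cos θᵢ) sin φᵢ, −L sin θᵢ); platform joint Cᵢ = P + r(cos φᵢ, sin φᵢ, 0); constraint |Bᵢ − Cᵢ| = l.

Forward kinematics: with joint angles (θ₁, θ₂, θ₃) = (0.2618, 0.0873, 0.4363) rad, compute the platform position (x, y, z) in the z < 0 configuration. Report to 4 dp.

(0.0010, 0.0562, -0.4300)

O1 = (0.3232·cos0.0°, 0.3232·sin0.0°, -0.0518) = (0.3232, 0.0000, -0.0518)
arm 2 at φ=120.0°: e+L cos θ2 = 0.3292;  O2 = (-0.1646, 0.2851, -0.0174)
arm 3 at φ=240.0°: e+L cos θ3 = 0.3113;  O3 = (-0.1556, -0.2696, -0.0845)
|O₂|²−|O₁|² = 0.0016;  |O₃|²−|O₁|² = -0.0031
[-0.9756 0.5703 0.0687]·P = 0.0016;  [-0.9576 -0.5391 -0.0655]·P = -0.0031
det = 1.0721;  x = 0.0009+-0.0003z,  y = 0.0042+-0.1209z
quadratic in z: (1.0146)z²+(0.1027)z+(-0.1434)=0, √Δ=0.7698 → z ∈ {-0.4300, 0.3287}; z = -0.4300 (taking z<0)
x = 0.0010, y = 0.0562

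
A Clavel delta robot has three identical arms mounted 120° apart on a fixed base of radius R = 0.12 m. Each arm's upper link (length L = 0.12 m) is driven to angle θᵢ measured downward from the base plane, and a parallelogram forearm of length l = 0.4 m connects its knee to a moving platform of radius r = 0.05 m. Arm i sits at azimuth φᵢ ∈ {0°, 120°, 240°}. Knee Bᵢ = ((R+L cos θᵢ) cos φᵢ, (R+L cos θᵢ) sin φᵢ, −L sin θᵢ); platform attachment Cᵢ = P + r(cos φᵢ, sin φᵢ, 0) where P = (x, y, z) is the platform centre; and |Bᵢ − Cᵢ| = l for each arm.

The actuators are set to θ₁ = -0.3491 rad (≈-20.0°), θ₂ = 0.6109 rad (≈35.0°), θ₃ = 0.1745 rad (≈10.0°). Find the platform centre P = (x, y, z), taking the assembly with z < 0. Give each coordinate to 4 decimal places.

O1 = (0.1828·cos0.0°, 0.1828·sin0.0°, 0.0410) = (0.1828, 0.0000, 0.0410)
φ2=120.0°: virtual centre (-0.0841, 0.1457, -0.0688), radius l
φ3=240.0°: virtual centre (-0.0941, -0.1630, -0.0208), radius l
|O₂|²−|O₁|² = -0.0020;  |O₃|²−|O₁|² = 0.0008
linear system: -0.5338x+0.2915y = -0.0020−-0.2198z; -0.5537x+-0.3259y = 0.0008−-0.1238z
det = 0.3354;  x = 0.0013+-0.3211z,  y = -0.0046+0.1658z
into |P−O₁|² = l²: 1.1306z² + 0.0329z + -0.1254 = 0;  Δ = 0.5681;  z = -0.3479 or 0.3187 → z<0 root = -0.3479
x = 0.1130, y = -0.0622

(0.1130, -0.0622, -0.3479)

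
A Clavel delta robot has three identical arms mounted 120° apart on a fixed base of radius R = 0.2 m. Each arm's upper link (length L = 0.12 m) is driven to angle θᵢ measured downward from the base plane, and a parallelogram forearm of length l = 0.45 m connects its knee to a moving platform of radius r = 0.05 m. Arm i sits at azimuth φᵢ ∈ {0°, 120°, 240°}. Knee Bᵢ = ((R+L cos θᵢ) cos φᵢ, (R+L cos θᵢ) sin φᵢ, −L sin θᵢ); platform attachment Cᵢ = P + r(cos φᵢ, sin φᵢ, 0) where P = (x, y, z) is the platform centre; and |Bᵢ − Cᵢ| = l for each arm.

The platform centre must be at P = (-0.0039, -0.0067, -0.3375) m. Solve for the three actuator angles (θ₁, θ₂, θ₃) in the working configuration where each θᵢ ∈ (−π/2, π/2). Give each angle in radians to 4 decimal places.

φ1=0.0° → target in arm frame (-0.0039, -0.0067)
  A=0.1539, B=-0.3375, C=(l²−L²−A²−y'²−z²)/(2L)=0.2103
  √(A²+B²)=0.3709;  θ1 = -1.1430+0.9681 ≈ -0.1749
arm 2 (φ=120.0°): x'=-0.0039, y'=0.0067
  A=0.1539, B=-0.3375, C=(l²−L²−A²−y'²−z²)/(2L)=0.2103
  θ2 = atan2(B,A) + arccos(C/0.3709) = -0.1752
arm 3 (φ=240.0°): x'=0.0078, y'=0.0000
  A=0.1422, B=-0.3375, C=(l²−L²−A²−y'²−z²)/(2L)=0.2248
  √(A²+B²)=0.3663;  θ3 = -1.1719+0.9098 ≈ -0.2621

θ₁ = -0.1749, θ₂ = -0.1752, θ₃ = -0.2621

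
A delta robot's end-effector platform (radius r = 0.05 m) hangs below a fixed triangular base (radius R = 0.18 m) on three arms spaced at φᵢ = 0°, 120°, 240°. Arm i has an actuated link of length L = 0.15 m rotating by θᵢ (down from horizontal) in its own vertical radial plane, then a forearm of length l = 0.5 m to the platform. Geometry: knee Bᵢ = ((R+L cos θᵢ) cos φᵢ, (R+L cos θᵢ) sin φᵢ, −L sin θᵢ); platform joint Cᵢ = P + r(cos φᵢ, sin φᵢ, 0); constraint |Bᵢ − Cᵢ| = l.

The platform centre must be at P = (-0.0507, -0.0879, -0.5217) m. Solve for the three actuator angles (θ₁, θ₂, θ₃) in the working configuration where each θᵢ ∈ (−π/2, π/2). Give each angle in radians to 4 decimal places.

rotate P by −φ1: (-0.0507, -0.0879, -0.5217)
  A=0.1807, B=-0.5217, C=(l²−L²−A²−y'²−z²)/(2L)=-0.2835
  √(A²+B²)=0.5521;  θ1 = -1.2374+2.1100 ≈ 0.8727
φ2=120.0° → target in arm frame (-0.0508, 0.0879)
  A cos θ + B sin θ = C:  0.1808·cos θ + -0.5217·sin θ = -0.2836
  θ2 = atan2(B,A) + arccos(C/0.5521) = 0.8729
arm 3 (φ=240.0°): x'=0.1015, y'=0.0000
  e−x'=0.0285;  (l²−L²−(e−x')²−y'²−z²)/2L = -0.1516
  γ=atan2(-0.5217,0.0285)=-1.5162;  ψ=arccos(-0.2902)=1.8652;  θ3=γ+ψ≈0.3490

θ₁ = 0.8727, θ₂ = 0.8729, θ₃ = 0.3490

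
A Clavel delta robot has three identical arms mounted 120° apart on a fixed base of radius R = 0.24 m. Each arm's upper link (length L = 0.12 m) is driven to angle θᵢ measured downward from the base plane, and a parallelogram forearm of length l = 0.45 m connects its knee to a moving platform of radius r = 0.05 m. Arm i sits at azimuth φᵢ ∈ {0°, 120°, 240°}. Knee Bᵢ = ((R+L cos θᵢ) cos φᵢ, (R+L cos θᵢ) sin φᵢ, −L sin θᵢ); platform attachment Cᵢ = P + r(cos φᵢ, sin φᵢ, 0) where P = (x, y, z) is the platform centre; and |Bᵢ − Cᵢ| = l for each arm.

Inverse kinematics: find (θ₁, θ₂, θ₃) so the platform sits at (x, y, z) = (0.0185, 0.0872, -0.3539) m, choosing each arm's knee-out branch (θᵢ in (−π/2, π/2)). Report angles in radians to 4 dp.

θ₁ = 0.1739, θ₂ = -0.1745, θ₃ = 0.7852

rotate P by −φ1: (0.0185, 0.0872, -0.3539)
  A=0.1715, B=-0.3539, C=(l²−L²−A²−y'²−z²)/(2L)=0.1077
  θ1 = atan2(B,A) + arccos(C/0.3933) = 0.1739
rotate P by −φ2: (0.0663, -0.0596, -0.3539)
  e−x'=0.1237;  (l²−L²−(e−x')²−y'²−z²)/2L = 0.1833
  √(A²+B²)=0.3749;  θ2 = -1.2345+1.0600 ≈ -0.1745
φ3=240.0° → target in arm frame (-0.0848, -0.0276)
  e−x'=0.2748;  (l²−L²−(e−x')²−y'²−z²)/2L = -0.0558
  √(A²+B²)=0.4480;  θ3 = -0.9106+1.6958 ≈ 0.7852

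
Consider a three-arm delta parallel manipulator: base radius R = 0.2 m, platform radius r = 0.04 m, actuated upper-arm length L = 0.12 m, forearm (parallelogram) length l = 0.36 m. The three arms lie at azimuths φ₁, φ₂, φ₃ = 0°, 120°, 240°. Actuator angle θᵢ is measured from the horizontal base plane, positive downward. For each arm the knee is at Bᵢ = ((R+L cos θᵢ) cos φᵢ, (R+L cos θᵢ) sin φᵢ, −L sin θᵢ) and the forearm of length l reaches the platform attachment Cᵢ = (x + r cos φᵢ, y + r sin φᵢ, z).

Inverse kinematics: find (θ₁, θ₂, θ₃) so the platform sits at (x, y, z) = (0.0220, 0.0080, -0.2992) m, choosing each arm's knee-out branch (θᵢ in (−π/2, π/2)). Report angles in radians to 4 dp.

rotate P by −φ1: (0.0220, 0.0080, -0.2992)
  e−x'=0.1380;  (l²−L²−(e−x')²−y'²−z²)/2L = 0.0274
  γ=atan2(-0.2992,0.1380)=-1.1386;  ψ=arccos(0.0831)=1.4876;  θ1=γ+ψ≈0.3490
φ2=120.0° → target in arm frame (-0.0041, -0.0231)
  A cos θ + B sin θ = C:  0.1641·cos θ + -0.2992·sin θ = -0.0074
  γ=atan2(-0.2992,0.1641)=-1.0692;  ψ=arccos(-0.0216)=1.5924;  θ2=γ+ψ≈0.5232
φ3=240.0° → target in arm frame (-0.0179, 0.0151)
  A=0.1779, B=-0.2992, C=(l²−L²−A²−y'²−z²)/(2L)=-0.0259
  γ=atan2(-0.2992,0.1779)=-1.0343;  ψ=arccos(-0.0743)=1.6451;  θ3=γ+ψ≈0.6108

θ₁ = 0.3490, θ₂ = 0.5232, θ₃ = 0.6108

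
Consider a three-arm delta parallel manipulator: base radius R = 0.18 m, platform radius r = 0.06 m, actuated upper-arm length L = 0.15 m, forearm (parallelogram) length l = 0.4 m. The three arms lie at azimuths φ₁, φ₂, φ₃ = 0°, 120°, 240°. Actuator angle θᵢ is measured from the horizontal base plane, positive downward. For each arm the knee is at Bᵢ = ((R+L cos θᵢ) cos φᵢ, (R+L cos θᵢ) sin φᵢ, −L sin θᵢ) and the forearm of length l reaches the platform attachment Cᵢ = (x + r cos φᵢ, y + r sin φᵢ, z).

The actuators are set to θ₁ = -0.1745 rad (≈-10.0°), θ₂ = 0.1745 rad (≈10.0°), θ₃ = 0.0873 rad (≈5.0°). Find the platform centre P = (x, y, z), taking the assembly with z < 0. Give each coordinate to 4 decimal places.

O1 = (0.2677·cos0.0°, 0.2677·sin0.0°, 0.0260) = (0.2677, 0.0000, 0.0260)
O2 = (0.2677·cos120.0°, 0.2677·sin120.0°, -0.0260) = (-0.1339, 0.2319, -0.0260)
O3 = (0.2694·cos240.0°, 0.2694·sin240.0°, -0.0131) = (-0.1347, -0.2333, -0.0131)
eliminate P² terms by subtracting sphere 1 from 2 and 3
[-0.8032 0.4637 -0.1042]·P = 0.0000;  [-0.8049 -0.4667 -0.0782]·P = 0.0004
det = 0.7480;  x = -0.0003+-0.1135z,  y = -0.0004+0.0281z
sphere 1 gives Az²+Bz+C=0 with A=1.0137, B=0.0087, C=-0.0875;  B²−4AC=0.3549;  roots -0.2982, 0.2896;  negative root z = -0.2982
x = 0.0336, y = -0.0088

(0.0336, -0.0088, -0.2982)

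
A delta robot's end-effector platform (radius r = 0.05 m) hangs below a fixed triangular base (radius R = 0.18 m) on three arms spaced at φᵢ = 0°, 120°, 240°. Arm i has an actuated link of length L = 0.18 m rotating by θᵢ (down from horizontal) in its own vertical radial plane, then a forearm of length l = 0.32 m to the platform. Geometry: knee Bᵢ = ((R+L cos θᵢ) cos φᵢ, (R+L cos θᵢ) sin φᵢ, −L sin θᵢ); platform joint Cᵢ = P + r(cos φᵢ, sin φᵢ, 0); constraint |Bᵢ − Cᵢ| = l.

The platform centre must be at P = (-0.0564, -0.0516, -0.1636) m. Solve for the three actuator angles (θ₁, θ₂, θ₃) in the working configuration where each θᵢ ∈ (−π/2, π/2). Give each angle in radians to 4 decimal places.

θ₁ = 0.7851, θ₂ = 0.5238, θ₃ = -0.3486

rotate P by −φ1: (-0.0564, -0.0516, -0.1636)
  e−x'=0.1864;  (l²−L²−(e−x')²−y'²−z²)/2L = 0.0162
  θ1 = atan2(B,A) + arccos(C/0.2480) = 0.7851
φ2=120.0° → target in arm frame (-0.0165, 0.0746)
  e−x'=0.1465;  (l²−L²−(e−x')²−y'²−z²)/2L = 0.0450
  θ2 = atan2(B,A) + arccos(C/0.2196) = 0.5238
rotate P by −φ3: (0.0729, -0.0230, -0.1636)
  A=0.0571, B=-0.1636, C=(l²−L²−A²−y'²−z²)/(2L)=0.1096
  θ3 = atan2(B,A) + arccos(C/0.1733) = -0.3486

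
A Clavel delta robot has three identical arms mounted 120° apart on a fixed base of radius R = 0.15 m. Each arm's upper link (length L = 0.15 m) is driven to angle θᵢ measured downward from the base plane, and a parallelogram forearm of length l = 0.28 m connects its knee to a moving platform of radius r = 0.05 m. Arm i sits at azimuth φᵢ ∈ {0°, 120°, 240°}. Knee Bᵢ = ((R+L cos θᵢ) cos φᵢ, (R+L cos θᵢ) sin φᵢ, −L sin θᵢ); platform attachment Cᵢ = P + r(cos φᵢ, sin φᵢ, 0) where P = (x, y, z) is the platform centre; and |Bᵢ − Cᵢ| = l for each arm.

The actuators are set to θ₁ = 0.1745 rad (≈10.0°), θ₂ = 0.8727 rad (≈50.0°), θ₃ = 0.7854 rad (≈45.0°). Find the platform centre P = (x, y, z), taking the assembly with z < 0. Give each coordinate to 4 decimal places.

φ1=0.0°: virtual centre (0.2477, 0.0000, -0.0260), radius l
arm 2 at φ=120.0°: ρ2 = 0.1964;  centre 2 = (-0.0982, 0.1701, -0.1149)
centre 3 = (0.2061·cos240.0°, 0.2061·sin240.0°, -0.1061) = (-0.1030, -0.1785, -0.1061)
|centre ₂|²−|centre ₁|² = -0.0103;  |centre ₃|²−|centre ₁|² = -0.0083
plane₁₂: -0.6919x+0.3402y+-0.1777z = -0.0103
Cramer: x(z) = 0.0134-0.2428z;  y(z) = -0.0030+0.0287z
quadratic in z: (1.0598)z²+(0.1657)z+(-0.0228)=0, √Δ=0.3523 → z ∈ {-0.2444, 0.0880}; z = -0.2444 (taking z<0)
x = 0.0727, y = -0.0100

(0.0727, -0.0100, -0.2444)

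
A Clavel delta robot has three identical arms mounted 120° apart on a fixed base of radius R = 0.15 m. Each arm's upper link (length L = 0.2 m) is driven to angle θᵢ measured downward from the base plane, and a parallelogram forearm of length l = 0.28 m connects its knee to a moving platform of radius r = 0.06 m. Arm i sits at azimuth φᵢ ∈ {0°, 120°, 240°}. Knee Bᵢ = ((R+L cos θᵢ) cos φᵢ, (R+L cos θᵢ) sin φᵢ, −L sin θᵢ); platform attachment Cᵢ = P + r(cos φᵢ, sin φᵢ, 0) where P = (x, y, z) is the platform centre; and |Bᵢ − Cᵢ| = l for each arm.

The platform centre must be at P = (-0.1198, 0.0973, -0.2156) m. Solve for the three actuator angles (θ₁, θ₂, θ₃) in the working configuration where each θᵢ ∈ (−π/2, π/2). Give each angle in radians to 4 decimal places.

θ₁ = 1.3089, θ₂ = -0.0874, θ₃ = 0.9597

rotate P by −φ1: (-0.1198, 0.0973, -0.2156)
  e−x'=0.2098;  (l²−L²−(e−x')²−y'²−z²)/2L = -0.1539
  γ=atan2(-0.2156,0.2098)=-0.7990;  ψ=arccos(-0.5116)=2.1079;  θ1=γ+ψ≈1.3089
arm 2 (φ=120.0°): x'=0.1442, y'=0.0551
  e−x'=-0.0542;  (l²−L²−(e−x')²−y'²−z²)/2L = -0.0351
  √(A²+B²)=0.2223;  θ2 = -1.8169+1.7295 ≈ -0.0874
φ3=240.0° → target in arm frame (-0.0244, -0.1524)
  A cos θ + B sin θ = C:  0.1144·cos θ + -0.2156·sin θ = -0.1110
  √(A²+B²)=0.2441;  θ3 = -1.0831+2.0428 ≈ 0.9597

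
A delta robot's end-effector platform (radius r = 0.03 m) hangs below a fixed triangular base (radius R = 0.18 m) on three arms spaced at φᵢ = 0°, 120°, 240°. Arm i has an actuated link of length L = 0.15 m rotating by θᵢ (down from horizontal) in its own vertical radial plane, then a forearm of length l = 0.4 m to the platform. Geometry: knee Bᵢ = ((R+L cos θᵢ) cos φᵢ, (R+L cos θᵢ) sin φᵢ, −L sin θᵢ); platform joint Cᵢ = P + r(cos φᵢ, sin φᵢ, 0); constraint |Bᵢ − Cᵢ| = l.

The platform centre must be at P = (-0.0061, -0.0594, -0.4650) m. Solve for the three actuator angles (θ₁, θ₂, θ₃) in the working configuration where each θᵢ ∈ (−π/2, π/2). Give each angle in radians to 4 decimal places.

θ₁ = 1.1343, θ₂ = 1.3086, θ₃ = 0.8726

φ1=0.0° → target in arm frame (-0.0061, -0.0594)
  A cos θ + B sin θ = C:  0.1561·cos θ + -0.4650·sin θ = -0.3554
  √(A²+B²)=0.4905;  θ1 = -1.2469+2.3812 ≈ 1.1343
rotate P by −φ2: (-0.0484, 0.0350, -0.4650)
  A=0.1984, B=-0.4650, C=(l²−L²−A²−y'²−z²)/(2L)=-0.3977
  θ2 = atan2(B,A) + arccos(C/0.5056) = 1.3086
φ3=240.0° → target in arm frame (0.0545, 0.0244)
  A=0.0955, B=-0.4650, C=(l²−L²−A²−y'²−z²)/(2L)=-0.2948
  γ=atan2(-0.4650,0.0955)=-1.3682;  ψ=arccos(-0.6210)=2.2409;  θ3=γ+ψ≈0.8726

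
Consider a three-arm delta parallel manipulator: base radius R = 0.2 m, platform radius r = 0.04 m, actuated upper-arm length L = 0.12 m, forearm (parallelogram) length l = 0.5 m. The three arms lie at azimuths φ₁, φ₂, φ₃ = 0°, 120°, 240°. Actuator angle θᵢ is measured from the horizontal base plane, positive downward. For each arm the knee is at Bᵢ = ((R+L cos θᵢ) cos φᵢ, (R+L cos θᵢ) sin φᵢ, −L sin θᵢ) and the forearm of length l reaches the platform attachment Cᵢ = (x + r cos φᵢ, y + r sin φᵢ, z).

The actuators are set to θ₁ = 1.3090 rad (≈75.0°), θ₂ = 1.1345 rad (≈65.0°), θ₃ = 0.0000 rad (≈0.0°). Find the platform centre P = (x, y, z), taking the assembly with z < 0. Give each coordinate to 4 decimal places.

O1 = (0.1911·cos0.0°, 0.1911·sin0.0°, -0.1159) = (0.1911, 0.0000, -0.1159)
O2 = (0.2107·cos120.0°, 0.2107·sin120.0°, -0.1088) = (-0.1054, 0.1825, -0.1088)
φ3=240.0°: virtual centre (-0.1400, -0.2425, 0.0000), radius l
|O₂|²−|O₁|² = 0.0063;  |O₃|²−|O₁|² = 0.0285
[-0.5928 0.3650 0.0143]·P = 0.0063;  [-0.6621 -0.4850 0.2318]·P = 0.0285
det = 0.5292;  x = -0.0254+0.1730z,  y = -0.0240+0.2418z
into |P−O₁|² = l²: 1.0884z² + 0.1453z + -0.1891 = 0;  Δ = 0.8445;  z = -0.4889 or 0.3554 → z<0 root = -0.4889
x = -0.1100, y = -0.1422

(-0.1100, -0.1422, -0.4889)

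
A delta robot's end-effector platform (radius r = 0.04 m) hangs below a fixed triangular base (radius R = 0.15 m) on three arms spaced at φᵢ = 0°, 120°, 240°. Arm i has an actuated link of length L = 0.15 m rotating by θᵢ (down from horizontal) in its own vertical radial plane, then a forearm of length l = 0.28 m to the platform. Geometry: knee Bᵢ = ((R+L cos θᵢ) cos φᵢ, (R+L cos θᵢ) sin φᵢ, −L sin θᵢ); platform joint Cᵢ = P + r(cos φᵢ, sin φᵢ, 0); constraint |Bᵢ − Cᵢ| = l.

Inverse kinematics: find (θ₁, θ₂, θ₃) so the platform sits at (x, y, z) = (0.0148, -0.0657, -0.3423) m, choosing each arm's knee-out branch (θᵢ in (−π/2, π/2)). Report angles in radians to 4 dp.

θ₁ = 1.0472, θ₂ = 1.3963, θ₃ = 0.8729

φ1=0.0° → target in arm frame (0.0148, -0.0657)
  A=0.0952, B=-0.3423, C=(l²−L²−A²−y'²−z²)/(2L)=-0.2488
  γ=atan2(-0.3423,0.0952)=-1.2995;  ψ=arccos(-0.7004)=2.3467;  θ1=γ+ψ≈1.0472
arm 2 (φ=120.0°): x'=-0.0643, y'=0.0200
  A=0.1743, B=-0.3423, C=(l²−L²−A²−y'²−z²)/(2L)=-0.3068
  θ2 = atan2(B,A) + arccos(C/0.3841) = 1.3963
rotate P by −φ3: (0.0495, 0.0457, -0.3423)
  A=0.0605, B=-0.3423, C=(l²−L²−A²−y'²−z²)/(2L)=-0.2234
  √(A²+B²)=0.3476;  θ3 = -1.3959+2.2687 ≈ 0.8729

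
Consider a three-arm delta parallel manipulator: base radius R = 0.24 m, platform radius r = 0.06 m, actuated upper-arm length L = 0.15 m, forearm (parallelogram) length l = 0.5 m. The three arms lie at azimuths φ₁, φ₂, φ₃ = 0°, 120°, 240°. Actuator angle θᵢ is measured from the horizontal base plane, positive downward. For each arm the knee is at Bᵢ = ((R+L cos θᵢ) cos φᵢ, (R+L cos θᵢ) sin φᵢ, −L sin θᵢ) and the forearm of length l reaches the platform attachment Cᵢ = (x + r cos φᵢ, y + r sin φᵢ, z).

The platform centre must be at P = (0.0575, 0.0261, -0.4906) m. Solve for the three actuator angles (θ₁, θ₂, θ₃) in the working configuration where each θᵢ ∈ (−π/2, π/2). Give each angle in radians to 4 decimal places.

arm 1 (φ=0.0°): x'=0.0575, y'=0.0261
  A cos θ + B sin θ = C:  0.1225·cos θ + -0.4906·sin θ = -0.0963
  √(A²+B²)=0.5057;  θ1 = -1.3261+1.7623 ≈ 0.4362
φ2=120.0° → target in arm frame (-0.0061, -0.0628)
  A cos θ + B sin θ = C:  0.1861·cos θ + -0.4906·sin θ = -0.1726
  θ2 = atan2(B,A) + arccos(C/0.5247) = 0.6979
φ3=240.0° → target in arm frame (-0.0514, 0.0367)
  A cos θ + B sin θ = C:  0.2314·cos θ + -0.4906·sin θ = -0.2269
  √(A²+B²)=0.5424;  θ3 = -1.1301+2.0023 ≈ 0.8722

θ₁ = 0.4362, θ₂ = 0.6979, θ₃ = 0.8722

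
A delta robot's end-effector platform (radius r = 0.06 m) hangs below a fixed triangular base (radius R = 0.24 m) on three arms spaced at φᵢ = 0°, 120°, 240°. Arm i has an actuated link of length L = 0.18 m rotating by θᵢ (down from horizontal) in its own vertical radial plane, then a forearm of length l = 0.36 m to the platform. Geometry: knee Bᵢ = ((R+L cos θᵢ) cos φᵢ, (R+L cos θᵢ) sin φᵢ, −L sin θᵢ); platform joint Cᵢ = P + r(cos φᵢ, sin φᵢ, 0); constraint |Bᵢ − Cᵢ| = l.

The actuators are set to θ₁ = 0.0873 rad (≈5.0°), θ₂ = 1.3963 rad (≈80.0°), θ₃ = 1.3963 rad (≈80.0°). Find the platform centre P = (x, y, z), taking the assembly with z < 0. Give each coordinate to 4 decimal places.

(0.1690, 0.0000, -0.3213)

arm 1 at φ=0.0°: ρ1 = 0.3593;  centre 1 = (0.3593, 0.0000, -0.0157)
arm 2 at φ=120.0°: ρ2 = 0.2113;  centre 2 = (-0.1056, 0.1829, -0.1773)
φ3=240.0°: virtual centre (-0.1056, -0.1829, -0.1773), radius l
|centre ₂|²−|centre ₁|² = -0.0533;  |centre ₃|²−|centre ₁|² = -0.0533
[-0.9299 0.3659 -0.3231]·P = -0.0533;  [-0.9299 -0.3659 -0.3231]·P = -0.0533
Cramer: x(z) = 0.0573-0.3475z;  y(z) = 0.0000+0.0000z
into |P−centre ₁|² = l²: 1.1208z² + 0.2413z + -0.0382 = 0;  Δ = 0.2293;  z = -0.3213 or 0.1060 → z<0 root = -0.3213
x = 0.1690, y = 0.0000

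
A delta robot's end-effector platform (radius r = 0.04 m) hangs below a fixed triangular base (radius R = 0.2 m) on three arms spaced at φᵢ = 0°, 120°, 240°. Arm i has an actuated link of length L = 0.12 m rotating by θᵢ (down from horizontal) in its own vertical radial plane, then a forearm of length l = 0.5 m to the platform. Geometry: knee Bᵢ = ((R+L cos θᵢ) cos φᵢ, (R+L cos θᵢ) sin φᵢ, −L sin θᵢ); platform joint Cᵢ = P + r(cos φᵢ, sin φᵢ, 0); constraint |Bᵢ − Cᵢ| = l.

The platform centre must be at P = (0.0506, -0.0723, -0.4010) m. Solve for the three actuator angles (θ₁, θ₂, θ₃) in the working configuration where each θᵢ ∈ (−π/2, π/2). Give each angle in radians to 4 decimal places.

rotate P by −φ1: (0.0506, -0.0723, -0.4010)
  e−x'=0.1094;  (l²−L²−(e−x')²−y'²−z²)/2L = 0.2400
  √(A²+B²)=0.4157;  θ1 = -1.3045+0.9552 ≈ -0.3492
rotate P by −φ2: (-0.0879, -0.0077, -0.4010)
  e−x'=0.2479;  (l²−L²−(e−x')²−y'²−z²)/2L = 0.0553
  γ=atan2(-0.4010,0.2479)=-1.0171;  ψ=arccos(0.1174)=1.4532;  θ2=γ+ψ≈0.4361
arm 3 (φ=240.0°): x'=0.0373, y'=0.0800
  A=0.1227, B=-0.4010, C=(l²−L²−A²−y'²−z²)/(2L)=0.2223
  θ3 = atan2(B,A) + arccos(C/0.4193) = -0.2618

θ₁ = -0.3492, θ₂ = 0.4361, θ₃ = -0.2618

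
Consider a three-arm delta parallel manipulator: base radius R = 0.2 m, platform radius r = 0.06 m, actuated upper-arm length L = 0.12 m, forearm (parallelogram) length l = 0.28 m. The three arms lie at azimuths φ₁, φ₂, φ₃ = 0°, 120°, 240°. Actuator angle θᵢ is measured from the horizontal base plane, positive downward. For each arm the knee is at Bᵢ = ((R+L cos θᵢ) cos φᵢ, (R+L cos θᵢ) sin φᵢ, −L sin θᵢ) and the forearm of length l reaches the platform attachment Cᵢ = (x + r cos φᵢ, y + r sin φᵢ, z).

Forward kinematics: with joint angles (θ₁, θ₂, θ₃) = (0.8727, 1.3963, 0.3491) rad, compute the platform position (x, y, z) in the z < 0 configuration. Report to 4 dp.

(0.0061, -0.0910, -0.2519)

φ1=0.0°: virtual centre (0.2171, 0.0000, -0.0919), radius l
centre 2 = (0.1608·cos120.0°, 0.1608·sin120.0°, -0.1182) = (-0.0804, 0.1393, -0.1182)
φ3=240.0°: virtual centre (-0.1264, -0.2189, -0.0410), radius l
|centre ₂|²−|centre ₁|² = -0.0158;  |centre ₃|²−|centre ₁|² = 0.0100
[-0.5951 0.2786 -0.0525]·P = -0.0158;  [-0.6870 -0.4378 0.1018]·P = 0.0100
det = 0.4519;  x = 0.0091+0.0119z,  y = -0.0371+0.2138z
sphere 1 gives Az²+Bz+C=0 with A=1.0459, B=0.1631, C=-0.0253;  B²−4AC=0.1324;  roots -0.2519, 0.0960;  negative root z = -0.2519
x = 0.0061, y = -0.0910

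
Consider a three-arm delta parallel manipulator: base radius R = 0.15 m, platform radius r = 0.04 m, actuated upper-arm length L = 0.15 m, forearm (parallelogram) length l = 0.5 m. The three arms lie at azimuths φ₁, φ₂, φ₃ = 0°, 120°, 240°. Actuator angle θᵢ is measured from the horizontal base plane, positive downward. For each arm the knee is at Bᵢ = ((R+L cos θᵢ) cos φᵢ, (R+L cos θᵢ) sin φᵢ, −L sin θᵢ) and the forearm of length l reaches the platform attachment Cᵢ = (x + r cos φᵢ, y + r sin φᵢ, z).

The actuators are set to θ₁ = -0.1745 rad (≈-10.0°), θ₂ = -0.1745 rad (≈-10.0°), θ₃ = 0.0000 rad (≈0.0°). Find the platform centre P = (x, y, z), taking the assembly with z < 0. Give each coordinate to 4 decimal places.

O1 = (0.2577·cos0.0°, 0.2577·sin0.0°, 0.0260) = (0.2577, 0.0000, 0.0260)
φ2=120.0°: virtual centre (-0.1289, 0.2232, 0.0260), radius l
arm 3 at φ=240.0°: ρ3 = 0.2600;  O3 = (-0.1300, -0.2252, 0.0000)
|O₂|²−|O₁|² = 0.0000;  |O₃|²−|O₁|² = 0.0005
plane₁₂: -0.7732x+0.4464y+0.0000z = 0.0000
det = 0.6943;  x = -0.0003+-0.0335z,  y = -0.0006+-0.0580z
sphere 1 gives Az²+Bz+C=0 with A=1.0045, B=-0.0347, C=-0.1827;  B²−4AC=0.7354;  roots -0.4096, 0.4442;  negative root z = -0.4096
x = 0.0134, y = 0.0232

(0.0134, 0.0232, -0.4096)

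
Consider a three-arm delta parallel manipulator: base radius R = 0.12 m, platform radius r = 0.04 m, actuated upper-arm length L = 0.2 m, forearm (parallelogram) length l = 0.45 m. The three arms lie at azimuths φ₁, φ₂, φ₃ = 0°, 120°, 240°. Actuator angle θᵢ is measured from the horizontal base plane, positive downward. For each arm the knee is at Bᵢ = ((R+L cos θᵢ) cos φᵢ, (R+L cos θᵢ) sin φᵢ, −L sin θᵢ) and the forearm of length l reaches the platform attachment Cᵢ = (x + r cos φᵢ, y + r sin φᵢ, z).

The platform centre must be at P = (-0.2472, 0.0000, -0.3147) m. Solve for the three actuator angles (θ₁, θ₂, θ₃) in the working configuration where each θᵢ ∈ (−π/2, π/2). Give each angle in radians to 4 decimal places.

rotate P by −φ1: (-0.2472, 0.0000, -0.3147)
  e−x'=0.3272;  (l²−L²−(e−x')²−y'²−z²)/2L = -0.1090
  γ=atan2(-0.3147,0.3272)=-0.7659;  ψ=arccos(-0.2401)=1.8132;  θ1=γ+ψ≈1.0473
φ2=120.0° → target in arm frame (0.1236, 0.2141)
  A cos θ + B sin θ = C:  -0.0436·cos θ + -0.3147·sin θ = 0.0393
  √(A²+B²)=0.3177;  θ2 = -1.7085+1.4467 ≈ -0.2618
arm 3 (φ=240.0°): x'=0.1236, y'=-0.2141
  e−x'=-0.0436;  (l²−L²−(e−x')²−y'²−z²)/2L = 0.0393
  θ3 = atan2(B,A) + arccos(C/0.3177) = -0.2618

θ₁ = 1.0473, θ₂ = -0.2618, θ₃ = -0.2618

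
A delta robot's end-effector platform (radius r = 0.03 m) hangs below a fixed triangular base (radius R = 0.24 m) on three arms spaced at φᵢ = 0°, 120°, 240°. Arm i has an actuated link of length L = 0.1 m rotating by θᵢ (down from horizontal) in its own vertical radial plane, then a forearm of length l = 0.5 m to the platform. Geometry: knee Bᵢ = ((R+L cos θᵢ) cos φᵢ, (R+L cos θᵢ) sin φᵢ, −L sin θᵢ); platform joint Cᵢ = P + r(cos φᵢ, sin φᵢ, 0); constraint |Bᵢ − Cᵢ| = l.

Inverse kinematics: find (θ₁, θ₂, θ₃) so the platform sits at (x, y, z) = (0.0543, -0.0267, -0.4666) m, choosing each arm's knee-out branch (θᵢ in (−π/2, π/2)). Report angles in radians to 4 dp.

θ₁ = 0.3492, θ₂ = 0.9600, θ₃ = 0.6979

φ1=0.0° → target in arm frame (0.0543, -0.0267)
  A=0.1557, B=-0.4666, C=(l²−L²−A²−y'²−z²)/(2L)=-0.0134
  θ1 = atan2(B,A) + arccos(C/0.4919) = 0.3492
rotate P by −φ2: (-0.0503, -0.0337, -0.4666)
  e−x'=0.2603;  (l²−L²−(e−x')²−y'²−z²)/2L = -0.2330
  √(A²+B²)=0.5343;  θ2 = -1.0620+2.0220 ≈ 0.9600
arm 3 (φ=240.0°): x'=-0.0040, y'=0.0604
  A=0.2140, B=-0.4666, C=(l²−L²−A²−y'²−z²)/(2L)=-0.1358
  √(A²+B²)=0.5133;  θ3 = -1.1407+1.8386 ≈ 0.6979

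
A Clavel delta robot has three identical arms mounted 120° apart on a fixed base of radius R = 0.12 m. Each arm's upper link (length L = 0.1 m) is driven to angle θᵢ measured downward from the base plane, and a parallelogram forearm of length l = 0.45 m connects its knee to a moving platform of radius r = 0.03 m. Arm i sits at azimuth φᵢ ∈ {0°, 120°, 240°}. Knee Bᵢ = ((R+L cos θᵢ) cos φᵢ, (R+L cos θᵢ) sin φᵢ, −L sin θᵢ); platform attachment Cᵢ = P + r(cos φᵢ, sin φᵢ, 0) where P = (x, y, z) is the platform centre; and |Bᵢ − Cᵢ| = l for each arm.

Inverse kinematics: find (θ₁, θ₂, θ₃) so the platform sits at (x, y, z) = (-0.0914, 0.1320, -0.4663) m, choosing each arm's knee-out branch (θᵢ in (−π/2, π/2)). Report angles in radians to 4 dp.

rotate P by −φ1: (-0.0914, 0.1320, -0.4663)
  A=0.1814, B=-0.4663, C=(l²−L²−A²−y'²−z²)/(2L)=-0.3763
  γ=atan2(-0.4663,0.1814)=-1.1998;  ψ=arccos(-0.7521)=2.4221;  θ1=γ+ψ≈1.2223
rotate P by −φ2: (0.1600, 0.0132, -0.4663)
  A cos θ + B sin θ = C:  -0.0700·cos θ + -0.4663·sin θ = -0.1501
  γ=atan2(-0.4663,-0.0700)=-1.7198;  ψ=arccos(-0.3182)=1.8947;  θ2=γ+ψ≈0.1748
φ3=240.0° → target in arm frame (-0.0686, -0.1452)
  A=0.1586, B=-0.4663, C=(l²−L²−A²−y'²−z²)/(2L)=-0.3558
  γ=atan2(-0.4663,0.1586)=-1.2429;  ψ=arccos(-0.7224)=2.3781;  θ3=γ+ψ≈1.1352

θ₁ = 1.2223, θ₂ = 0.1748, θ₃ = 1.1352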